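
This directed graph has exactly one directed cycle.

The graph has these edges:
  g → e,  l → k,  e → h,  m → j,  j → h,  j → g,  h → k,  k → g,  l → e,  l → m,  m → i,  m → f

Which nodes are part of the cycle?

e, g, h, k

DFS with gray/black marking from k:
k gray
  g gray
    e gray
      h gray
        h→k: k is gray → back edge
Back edge closes the cycle k → g → e → h → k; its vertices are {e, g, h, k}.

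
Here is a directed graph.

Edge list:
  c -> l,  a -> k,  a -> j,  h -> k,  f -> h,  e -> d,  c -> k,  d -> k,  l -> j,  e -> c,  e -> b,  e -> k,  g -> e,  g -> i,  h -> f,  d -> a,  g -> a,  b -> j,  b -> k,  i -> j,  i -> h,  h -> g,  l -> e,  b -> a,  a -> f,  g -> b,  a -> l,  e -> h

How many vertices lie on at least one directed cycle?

A vertex is on a directed cycle iff it belongs to a strongly connected component of size ≥ 2 (or has a self-loop).
The vertices on cycles are {a, b, c, d, e, f, g, h, i, l} — 10 in total.

10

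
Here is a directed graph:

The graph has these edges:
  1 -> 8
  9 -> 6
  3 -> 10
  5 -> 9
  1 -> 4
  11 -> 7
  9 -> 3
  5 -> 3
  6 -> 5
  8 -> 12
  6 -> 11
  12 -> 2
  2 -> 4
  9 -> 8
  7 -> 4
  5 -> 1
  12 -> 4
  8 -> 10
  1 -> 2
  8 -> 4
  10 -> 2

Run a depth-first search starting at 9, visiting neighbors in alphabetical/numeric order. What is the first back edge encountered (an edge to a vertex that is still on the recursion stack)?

5→9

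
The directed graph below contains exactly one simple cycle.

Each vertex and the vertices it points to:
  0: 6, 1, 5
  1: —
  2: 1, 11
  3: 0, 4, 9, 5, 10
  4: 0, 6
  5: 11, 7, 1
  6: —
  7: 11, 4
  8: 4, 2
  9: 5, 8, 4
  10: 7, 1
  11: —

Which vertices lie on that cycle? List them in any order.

0, 4, 5, 7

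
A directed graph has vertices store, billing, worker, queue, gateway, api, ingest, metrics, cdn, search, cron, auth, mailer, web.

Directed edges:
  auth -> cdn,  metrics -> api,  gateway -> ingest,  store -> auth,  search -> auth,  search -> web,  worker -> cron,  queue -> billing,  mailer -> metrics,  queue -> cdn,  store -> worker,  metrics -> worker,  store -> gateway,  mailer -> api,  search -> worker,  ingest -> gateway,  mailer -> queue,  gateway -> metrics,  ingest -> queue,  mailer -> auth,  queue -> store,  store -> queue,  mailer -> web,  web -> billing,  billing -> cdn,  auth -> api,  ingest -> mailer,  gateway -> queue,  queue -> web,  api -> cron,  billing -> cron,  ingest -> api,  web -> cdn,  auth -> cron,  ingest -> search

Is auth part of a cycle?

No

auth lies on a cycle iff there is a path from auth back to itself.
Exploring from auth, it never reaches itself; equivalently, its strongly connected component is a singleton.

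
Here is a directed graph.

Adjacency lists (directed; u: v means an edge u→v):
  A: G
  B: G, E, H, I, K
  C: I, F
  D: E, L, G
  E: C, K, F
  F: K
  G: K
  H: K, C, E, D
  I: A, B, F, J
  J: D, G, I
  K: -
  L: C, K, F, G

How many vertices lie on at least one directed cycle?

A vertex is on a directed cycle iff it belongs to a strongly connected component of size ≥ 2 (or has a self-loop).
The vertices on cycles are {B, C, D, E, H, I, J, L} — 8 in total.

8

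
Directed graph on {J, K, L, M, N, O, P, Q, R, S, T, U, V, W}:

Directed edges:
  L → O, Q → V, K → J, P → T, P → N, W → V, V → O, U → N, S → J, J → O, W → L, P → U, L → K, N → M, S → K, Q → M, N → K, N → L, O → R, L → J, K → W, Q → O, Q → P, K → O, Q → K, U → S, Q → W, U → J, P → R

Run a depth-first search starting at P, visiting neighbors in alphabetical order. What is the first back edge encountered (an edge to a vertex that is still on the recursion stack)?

DFS from P (visiting neighbors in alphabetical order); mark gray on enter, black on exit:
P gray
  N gray
    K gray
      J gray
        O gray
          R gray
          R black
        O black
      J black
      K→O: O black — skip
      W gray
        L gray
          L→J: J black — skip
          L→K: K is gray → back edge
First back edge: L → K.

L→K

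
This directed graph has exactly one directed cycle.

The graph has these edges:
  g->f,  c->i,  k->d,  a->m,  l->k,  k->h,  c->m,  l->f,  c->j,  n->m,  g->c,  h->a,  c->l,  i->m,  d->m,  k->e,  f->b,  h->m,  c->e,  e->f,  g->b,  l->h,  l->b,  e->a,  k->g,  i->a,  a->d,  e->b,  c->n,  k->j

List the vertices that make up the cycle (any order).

c, g, k, l

DFS with gray/black marking from c:
c gray
  m gray
  m black
  j gray
  j black
  i gray
    a gray
      a→m: m black — skip
      d gray
        d→m: m black — skip
      d black
    a black
    i→m: m black — skip
  i black
  l gray
    f gray
      b gray
      b black
    f black
    h gray
      h→a: a black — skip
      h→m: m black — skip
    h black
    k gray
      k→h: h black — skip
      g gray
        g→c: c is gray → back edge
Back edge closes the cycle c → l → k → g → c; its vertices are {c, g, k, l}.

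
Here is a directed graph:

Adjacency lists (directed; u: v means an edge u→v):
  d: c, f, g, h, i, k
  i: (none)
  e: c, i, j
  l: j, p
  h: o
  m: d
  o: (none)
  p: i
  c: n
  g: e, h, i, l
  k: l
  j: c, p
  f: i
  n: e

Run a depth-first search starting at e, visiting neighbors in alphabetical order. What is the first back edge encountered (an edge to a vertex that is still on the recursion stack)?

n→e

DFS from e (visiting neighbors in alphabetical order); mark gray on enter, black on exit:
e gray
  c gray
    n gray
      n→e: e is gray → back edge
First back edge: n → e.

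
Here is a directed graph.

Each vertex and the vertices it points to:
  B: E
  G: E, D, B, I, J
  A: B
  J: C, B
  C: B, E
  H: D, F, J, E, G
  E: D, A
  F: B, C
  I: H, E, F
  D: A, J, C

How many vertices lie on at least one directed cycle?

A vertex is on a directed cycle iff it belongs to a strongly connected component of size ≥ 2 (or has a self-loop).
The vertices on cycles are {A, B, C, D, E, G, H, I, J} — 9 in total.

9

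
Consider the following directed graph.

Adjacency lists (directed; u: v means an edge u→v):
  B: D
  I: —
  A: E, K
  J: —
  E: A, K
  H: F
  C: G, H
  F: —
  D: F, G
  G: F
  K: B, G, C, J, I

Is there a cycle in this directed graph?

DFS with white/gray/black marking, starting from C:
C gray
  G gray
    F gray
    F black
  G black
  H gray
    H→F: F black — skip
  H black
C black
B gray
  D gray
    D→F: F black — skip
    D→G: G black — skip
  D black
B black
I gray
I black
A gray
  E gray
    E→A: A is gray → back edge
Back edge found, so a cycle exists: A → E → A.

Yes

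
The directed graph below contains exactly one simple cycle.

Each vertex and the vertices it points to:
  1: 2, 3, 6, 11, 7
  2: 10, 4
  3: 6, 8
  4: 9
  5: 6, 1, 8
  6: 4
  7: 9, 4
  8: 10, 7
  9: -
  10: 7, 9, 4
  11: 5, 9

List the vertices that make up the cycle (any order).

DFS with gray/black marking from 1:
1 gray
  2 gray
    10 gray
      7 gray
        9 gray
        9 black
        4 gray
          4→9: 9 black — skip
        4 black
      7 black
      10→9: 9 black — skip
      10→4: 4 black — skip
    10 black
    2→4: 4 black — skip
  2 black
  3 gray
    6 gray
      6→4: 4 black — skip
    6 black
    8 gray
      8→10: 10 black — skip
      8→7: 7 black — skip
    8 black
  3 black
  1→6: 6 black — skip
  11 gray
    5 gray
      5→6: 6 black — skip
      5→1: 1 is gray → back edge
Back edge closes the cycle 1 → 11 → 5 → 1; its vertices are {1, 5, 11}.

1, 5, 11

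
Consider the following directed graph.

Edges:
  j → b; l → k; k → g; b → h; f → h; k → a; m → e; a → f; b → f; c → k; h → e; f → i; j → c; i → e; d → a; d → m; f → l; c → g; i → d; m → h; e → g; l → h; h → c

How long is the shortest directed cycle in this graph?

4

For each vertex v, BFS finds the shortest path from v back to v.
The shortest such closed walk is k → a → f → l → k, length 4.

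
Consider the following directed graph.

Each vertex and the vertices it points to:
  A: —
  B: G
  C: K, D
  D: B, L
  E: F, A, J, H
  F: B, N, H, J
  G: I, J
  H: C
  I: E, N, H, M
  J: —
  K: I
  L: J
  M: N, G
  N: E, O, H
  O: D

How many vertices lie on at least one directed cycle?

A vertex is on a directed cycle iff it belongs to a strongly connected component of size ≥ 2 (or has a self-loop).
The vertices on cycles are {B, C, D, E, F, G, H, I, K, M, N, O} — 12 in total.

12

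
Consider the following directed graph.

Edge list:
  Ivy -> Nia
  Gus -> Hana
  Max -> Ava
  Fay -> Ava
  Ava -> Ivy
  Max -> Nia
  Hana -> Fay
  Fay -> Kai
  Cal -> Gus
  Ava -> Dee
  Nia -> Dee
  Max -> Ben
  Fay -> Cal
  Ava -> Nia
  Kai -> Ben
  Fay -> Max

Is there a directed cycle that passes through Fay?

Fay is on a cycle iff Fay can reach itself via ≥1 edge.
Fay → Cal → Gus → Hana → Fay — yes.

Yes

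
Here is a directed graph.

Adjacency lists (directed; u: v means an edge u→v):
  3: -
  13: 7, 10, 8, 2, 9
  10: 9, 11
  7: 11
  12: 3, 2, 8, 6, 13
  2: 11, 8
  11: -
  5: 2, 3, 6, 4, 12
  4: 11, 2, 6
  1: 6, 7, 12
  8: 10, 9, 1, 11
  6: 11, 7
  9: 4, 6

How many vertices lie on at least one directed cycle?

A vertex is on a directed cycle iff it belongs to a strongly connected component of size ≥ 2 (or has a self-loop).
The vertices on cycles are {1, 2, 4, 8, 9, 10, 12, 13} — 8 in total.

8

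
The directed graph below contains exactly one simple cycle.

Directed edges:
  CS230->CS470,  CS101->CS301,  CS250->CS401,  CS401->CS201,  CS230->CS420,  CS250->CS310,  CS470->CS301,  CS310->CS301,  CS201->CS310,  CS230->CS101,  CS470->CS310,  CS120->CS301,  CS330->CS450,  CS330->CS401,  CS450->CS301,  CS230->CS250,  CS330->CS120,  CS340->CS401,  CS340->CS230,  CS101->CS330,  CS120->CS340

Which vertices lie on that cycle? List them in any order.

DFS with gray/black marking from CS340:
CS340 gray
  CS401 gray
    CS201 gray
      CS310 gray
        CS301 gray
        CS301 black
      CS310 black
    CS201 black
  CS401 black
  CS230 gray
    CS420 gray
    CS420 black
    CS470 gray
      CS470→CS301: CS301 black — skip
      CS470→CS310: CS310 black — skip
    CS470 black
    CS101 gray
      CS101→CS301: CS301 black — skip
      CS330 gray
        CS450 gray
          CS450→CS301: CS301 black — skip
        CS450 black
        CS120 gray
          CS120→CS340: CS340 is gray → back edge
Back edge closes the cycle CS340 → CS230 → CS101 → CS330 → CS120 → CS340; its vertices are {CS101, CS120, CS230, CS330, CS340}.

CS101, CS120, CS230, CS330, CS340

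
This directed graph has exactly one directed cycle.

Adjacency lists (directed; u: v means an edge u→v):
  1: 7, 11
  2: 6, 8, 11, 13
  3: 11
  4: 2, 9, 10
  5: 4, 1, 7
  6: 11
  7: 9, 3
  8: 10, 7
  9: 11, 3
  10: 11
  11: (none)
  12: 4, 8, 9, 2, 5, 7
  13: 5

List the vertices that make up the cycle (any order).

2, 4, 5, 13

DFS with gray/black marking from 4:
4 gray
  2 gray
    6 gray
      11 gray
      11 black
    6 black
    8 gray
      10 gray
        10→11: 11 black — skip
      10 black
      7 gray
        9 gray
          9→11: 11 black — skip
          3 gray
            3→11: 11 black — skip
          3 black
        9 black
        7→3: 3 black — skip
      7 black
    8 black
    2→11: 11 black — skip
    13 gray
      5 gray
        5→4: 4 is gray → back edge
Back edge closes the cycle 4 → 2 → 13 → 5 → 4; its vertices are {2, 4, 5, 13}.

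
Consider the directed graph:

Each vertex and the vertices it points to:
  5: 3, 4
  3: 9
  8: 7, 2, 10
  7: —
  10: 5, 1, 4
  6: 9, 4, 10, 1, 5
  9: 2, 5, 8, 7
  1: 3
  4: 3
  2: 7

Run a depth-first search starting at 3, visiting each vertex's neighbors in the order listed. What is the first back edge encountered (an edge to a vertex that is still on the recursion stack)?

5->3

DFS from 3 (visiting each vertex's neighbors in the order listed); mark gray on enter, black on exit:
3 gray
  9 gray
    2 gray
      7 gray
      7 black
    2 black
    5 gray
      5→3: 3 is gray → back edge
First back edge: 5 → 3.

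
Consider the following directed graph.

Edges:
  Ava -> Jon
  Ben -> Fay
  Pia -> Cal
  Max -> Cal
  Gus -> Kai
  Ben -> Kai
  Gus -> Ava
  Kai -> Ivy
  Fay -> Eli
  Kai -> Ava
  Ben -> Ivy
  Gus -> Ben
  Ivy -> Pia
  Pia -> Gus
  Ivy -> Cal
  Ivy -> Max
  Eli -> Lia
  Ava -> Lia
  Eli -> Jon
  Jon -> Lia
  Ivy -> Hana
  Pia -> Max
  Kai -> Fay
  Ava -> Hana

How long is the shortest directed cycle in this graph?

For each vertex v, BFS finds the shortest path from v back to v.
The shortest such closed walk is Gus → Kai → Ivy → Pia → Gus, length 4.

4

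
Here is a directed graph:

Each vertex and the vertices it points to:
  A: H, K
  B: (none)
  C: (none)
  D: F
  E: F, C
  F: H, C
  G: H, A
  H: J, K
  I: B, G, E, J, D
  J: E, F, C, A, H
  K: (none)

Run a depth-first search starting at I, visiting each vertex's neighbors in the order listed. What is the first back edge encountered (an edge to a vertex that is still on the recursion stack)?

DFS from I (visiting each vertex's neighbors in the order listed); mark gray on enter, black on exit:
I gray
  B gray
  B black
  G gray
    H gray
      J gray
        E gray
          F gray
            F→H: H is gray → back edge
First back edge: F → H.

F->H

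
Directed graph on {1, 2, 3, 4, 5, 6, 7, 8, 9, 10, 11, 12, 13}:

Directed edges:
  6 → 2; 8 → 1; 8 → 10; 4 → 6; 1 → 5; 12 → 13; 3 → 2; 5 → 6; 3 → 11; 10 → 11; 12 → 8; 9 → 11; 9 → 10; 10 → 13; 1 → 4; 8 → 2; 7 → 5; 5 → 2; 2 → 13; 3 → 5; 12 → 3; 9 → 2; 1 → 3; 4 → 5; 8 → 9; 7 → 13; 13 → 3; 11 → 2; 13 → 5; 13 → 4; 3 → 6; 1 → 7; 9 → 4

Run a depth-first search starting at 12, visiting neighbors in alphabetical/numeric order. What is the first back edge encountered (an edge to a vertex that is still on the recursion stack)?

DFS from 12 (visiting neighbors in alphabetical/numeric order); mark gray on enter, black on exit:
12 gray
  3 gray
    2 gray
      13 gray
        13→3: 3 is gray → back edge
First back edge: 13 → 3.

13→3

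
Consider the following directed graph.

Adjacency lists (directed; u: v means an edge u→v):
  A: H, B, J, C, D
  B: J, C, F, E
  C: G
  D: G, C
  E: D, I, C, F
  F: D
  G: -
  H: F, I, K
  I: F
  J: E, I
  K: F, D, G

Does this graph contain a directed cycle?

No

DFS with white/gray/black marking, starting from K:
K gray
  F gray
    D gray
      G gray
      G black
      C gray
        C→G: G black — skip
      C black
    D black
  F black
  K→D: D black — skip
  K→G: G black — skip
K black
A gray
  H gray
    H→F: F black — skip
    I gray
      I→F: F black — skip
    I black
    H→K: K black — skip
  H black
  B gray
    J gray
      E gray
        E→D: D black — skip
        E→I: I black — skip
        E→C: C black — skip
        E→F: F black — skip
      E black
      J→I: I black — skip
    J black
    B→C: C black — skip
    B→F: F black — skip
    B→E: E black — skip
  B black
  A→J: J black — skip
  A→C: C black — skip
  A→D: D black — skip
A black
Every edge goes to a white or black vertex — no back edge, so the graph is acyclic.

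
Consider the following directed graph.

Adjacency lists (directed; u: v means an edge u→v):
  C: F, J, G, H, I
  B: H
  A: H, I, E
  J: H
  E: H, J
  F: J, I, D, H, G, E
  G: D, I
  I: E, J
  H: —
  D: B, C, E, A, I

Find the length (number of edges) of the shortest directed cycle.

3

For each vertex v, BFS finds the shortest path from v back to v.
The shortest such closed walk is G → D → C → G, length 3.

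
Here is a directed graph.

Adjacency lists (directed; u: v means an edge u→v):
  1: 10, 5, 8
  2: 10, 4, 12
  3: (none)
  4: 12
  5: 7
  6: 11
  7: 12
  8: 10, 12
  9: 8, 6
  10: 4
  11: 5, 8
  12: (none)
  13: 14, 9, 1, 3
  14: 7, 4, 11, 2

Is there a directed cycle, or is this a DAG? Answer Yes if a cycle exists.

DFS with white/gray/black marking, starting from 10:
10 gray
  4 gray
    12 gray
    12 black
  4 black
10 black
1 gray
  1→10: 10 black — skip
  5 gray
    7 gray
      7→12: 12 black — skip
    7 black
  5 black
  8 gray
    8→10: 10 black — skip
    8→12: 12 black — skip
  8 black
1 black
2 gray
  2→10: 10 black — skip
  2→4: 4 black — skip
  2→12: 12 black — skip
2 black
3 gray
3 black
6 gray
  11 gray
    11→5: 5 black — skip
    11→8: 8 black — skip
  11 black
6 black
9 gray
  9→8: 8 black — skip
  9→6: 6 black — skip
9 black
13 gray
  14 gray
    14→7: 7 black — skip
    14→4: 4 black — skip
    14→11: 11 black — skip
    14→2: 2 black — skip
  14 black
  13→9: 9 black — skip
  13→1: 1 black — skip
  13→3: 3 black — skip
13 black
Every edge goes to a white or black vertex — no back edge, so the graph is acyclic.

No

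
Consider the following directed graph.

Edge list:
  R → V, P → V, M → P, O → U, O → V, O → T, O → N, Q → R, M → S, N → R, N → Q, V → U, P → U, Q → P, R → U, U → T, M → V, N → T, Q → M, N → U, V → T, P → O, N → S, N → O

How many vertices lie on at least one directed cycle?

5

A vertex is on a directed cycle iff it belongs to a strongly connected component of size ≥ 2 (or has a self-loop).
The vertices on cycles are {M, N, O, P, Q} — 5 in total.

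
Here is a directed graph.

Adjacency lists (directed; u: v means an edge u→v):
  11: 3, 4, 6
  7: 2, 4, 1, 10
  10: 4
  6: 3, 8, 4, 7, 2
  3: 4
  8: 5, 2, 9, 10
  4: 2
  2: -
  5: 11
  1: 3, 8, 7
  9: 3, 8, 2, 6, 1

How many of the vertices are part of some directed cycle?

A vertex is on a directed cycle iff it belongs to a strongly connected component of size ≥ 2 (or has a self-loop).
The vertices on cycles are {1, 5, 6, 7, 8, 9, 11} — 7 in total.

7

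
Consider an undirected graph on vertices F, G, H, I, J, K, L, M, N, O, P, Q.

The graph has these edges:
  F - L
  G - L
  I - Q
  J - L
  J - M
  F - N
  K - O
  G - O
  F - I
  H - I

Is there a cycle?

No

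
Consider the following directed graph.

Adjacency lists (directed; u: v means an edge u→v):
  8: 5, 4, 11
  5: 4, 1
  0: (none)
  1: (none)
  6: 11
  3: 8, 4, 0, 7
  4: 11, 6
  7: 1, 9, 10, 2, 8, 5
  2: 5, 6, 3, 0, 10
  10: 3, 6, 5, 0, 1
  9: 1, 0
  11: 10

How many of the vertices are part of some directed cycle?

A vertex is on a directed cycle iff it belongs to a strongly connected component of size ≥ 2 (or has a self-loop).
The vertices on cycles are {2, 3, 4, 5, 6, 7, 8, 10, 11} — 9 in total.

9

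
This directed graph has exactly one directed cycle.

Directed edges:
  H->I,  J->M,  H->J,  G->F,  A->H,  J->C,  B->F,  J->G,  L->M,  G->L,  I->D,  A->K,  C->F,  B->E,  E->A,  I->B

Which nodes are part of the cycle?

A, B, E, H, I

DFS with gray/black marking from A:
A gray
  H gray
    J gray
      M gray
      M black
      C gray
        F gray
        F black
      C black
      G gray
        G→F: F black — skip
        L gray
          L→M: M black — skip
        L black
      G black
    J black
    I gray
      D gray
      D black
      B gray
        E gray
          E→A: A is gray → back edge
Back edge closes the cycle A → H → I → B → E → A; its vertices are {A, B, E, H, I}.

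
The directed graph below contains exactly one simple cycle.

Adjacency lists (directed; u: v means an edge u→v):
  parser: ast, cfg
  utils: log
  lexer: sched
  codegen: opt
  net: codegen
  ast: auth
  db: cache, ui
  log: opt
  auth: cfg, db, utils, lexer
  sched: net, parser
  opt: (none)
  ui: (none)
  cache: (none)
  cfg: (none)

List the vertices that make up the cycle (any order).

DFS with gray/black marking from auth:
auth gray
  cfg gray
  cfg black
  db gray
    cache gray
    cache black
    ui gray
    ui black
  db black
  utils gray
    log gray
      opt gray
      opt black
    log black
  utils black
  lexer gray
    sched gray
      net gray
        codegen gray
          codegen→opt: opt black — skip
        codegen black
      net black
      parser gray
        ast gray
          ast→auth: auth is gray → back edge
Back edge closes the cycle auth → lexer → sched → parser → ast → auth; its vertices are {ast, auth, lexer, sched, parser}.

ast, auth, lexer, sched, parser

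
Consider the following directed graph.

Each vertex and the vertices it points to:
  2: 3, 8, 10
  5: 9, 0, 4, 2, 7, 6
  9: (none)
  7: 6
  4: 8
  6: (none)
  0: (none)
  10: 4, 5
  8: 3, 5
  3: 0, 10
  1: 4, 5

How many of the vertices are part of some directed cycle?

A vertex is on a directed cycle iff it belongs to a strongly connected component of size ≥ 2 (or has a self-loop).
The vertices on cycles are {2, 3, 4, 5, 8, 10} — 6 in total.

6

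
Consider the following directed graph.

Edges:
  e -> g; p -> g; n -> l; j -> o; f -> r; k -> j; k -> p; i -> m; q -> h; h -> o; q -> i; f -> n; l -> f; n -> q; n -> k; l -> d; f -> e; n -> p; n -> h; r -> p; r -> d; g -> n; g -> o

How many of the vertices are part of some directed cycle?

8

A vertex is on a directed cycle iff it belongs to a strongly connected component of size ≥ 2 (or has a self-loop).
The vertices on cycles are {e, f, g, k, l, n, p, r} — 8 in total.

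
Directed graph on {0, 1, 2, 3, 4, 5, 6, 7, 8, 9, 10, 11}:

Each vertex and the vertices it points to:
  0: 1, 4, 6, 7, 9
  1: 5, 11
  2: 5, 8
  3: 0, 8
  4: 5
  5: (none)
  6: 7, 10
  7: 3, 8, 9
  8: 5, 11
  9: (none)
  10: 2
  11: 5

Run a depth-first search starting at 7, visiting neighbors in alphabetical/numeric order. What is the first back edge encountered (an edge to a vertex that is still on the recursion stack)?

6->7

DFS from 7 (visiting neighbors in alphabetical/numeric order); mark gray on enter, black on exit:
7 gray
  3 gray
    0 gray
      1 gray
        5 gray
        5 black
        11 gray
          11→5: 5 black — skip
        11 black
      1 black
      4 gray
        4→5: 5 black — skip
      4 black
      6 gray
        6→7: 7 is gray → back edge
First back edge: 6 → 7.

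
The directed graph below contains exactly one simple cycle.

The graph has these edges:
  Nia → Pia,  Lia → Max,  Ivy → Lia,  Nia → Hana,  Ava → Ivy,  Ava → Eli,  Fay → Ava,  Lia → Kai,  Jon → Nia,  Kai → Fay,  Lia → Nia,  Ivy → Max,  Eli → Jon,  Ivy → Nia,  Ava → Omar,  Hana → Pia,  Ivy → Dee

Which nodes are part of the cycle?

Ava, Fay, Ivy, Kai, Lia

DFS with gray/black marking from Ava:
Ava gray
  Omar gray
  Omar black
  Eli gray
    Jon gray
      Nia gray
        Pia gray
        Pia black
        Hana gray
          Hana→Pia: Pia black — skip
        Hana black
      Nia black
    Jon black
  Eli black
  Ivy gray
    Dee gray
    Dee black
    Lia gray
      Kai gray
        Fay gray
          Fay→Ava: Ava is gray → back edge
Back edge closes the cycle Ava → Ivy → Lia → Kai → Fay → Ava; its vertices are {Ava, Fay, Ivy, Kai, Lia}.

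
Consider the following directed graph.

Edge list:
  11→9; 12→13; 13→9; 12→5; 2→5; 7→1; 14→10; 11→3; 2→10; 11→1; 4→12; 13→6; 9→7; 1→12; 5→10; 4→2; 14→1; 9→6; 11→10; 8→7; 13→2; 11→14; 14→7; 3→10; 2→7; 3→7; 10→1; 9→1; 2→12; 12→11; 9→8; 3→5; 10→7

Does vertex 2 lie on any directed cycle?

2 is on a cycle iff 2 can reach itself via ≥1 edge.
2 → 12 → 13 → 2 — yes.

Yes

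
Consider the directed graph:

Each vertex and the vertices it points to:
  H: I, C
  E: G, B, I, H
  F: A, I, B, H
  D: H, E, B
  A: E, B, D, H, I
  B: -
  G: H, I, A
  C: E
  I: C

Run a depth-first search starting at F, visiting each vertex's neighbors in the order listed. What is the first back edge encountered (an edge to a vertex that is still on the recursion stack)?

C->E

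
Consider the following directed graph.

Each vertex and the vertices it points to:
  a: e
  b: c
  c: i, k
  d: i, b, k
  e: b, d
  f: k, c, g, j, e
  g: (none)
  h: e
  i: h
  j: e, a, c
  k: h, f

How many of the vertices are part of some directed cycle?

A vertex is on a directed cycle iff it belongs to a strongly connected component of size ≥ 2 (or has a self-loop).
The vertices on cycles are {a, b, c, d, e, f, h, i, j, k} — 10 in total.

10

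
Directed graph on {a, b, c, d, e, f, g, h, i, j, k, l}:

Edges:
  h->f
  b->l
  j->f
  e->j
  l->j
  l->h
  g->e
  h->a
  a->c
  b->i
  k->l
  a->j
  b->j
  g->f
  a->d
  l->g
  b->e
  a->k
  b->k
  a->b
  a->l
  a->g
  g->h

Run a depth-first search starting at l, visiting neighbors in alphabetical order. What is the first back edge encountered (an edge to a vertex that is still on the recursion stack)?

k->l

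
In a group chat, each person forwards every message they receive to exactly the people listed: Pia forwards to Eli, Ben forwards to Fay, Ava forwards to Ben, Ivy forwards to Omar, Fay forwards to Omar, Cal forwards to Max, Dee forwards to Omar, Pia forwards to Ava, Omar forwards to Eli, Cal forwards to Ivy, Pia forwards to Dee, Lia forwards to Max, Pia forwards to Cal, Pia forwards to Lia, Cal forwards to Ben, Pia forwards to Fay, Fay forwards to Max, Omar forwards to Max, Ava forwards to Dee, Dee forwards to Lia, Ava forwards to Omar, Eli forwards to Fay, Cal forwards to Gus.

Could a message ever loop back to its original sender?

DFS with white/gray/black marking, starting from Ben:
Ben gray
  Fay gray
    Omar gray
      Max gray
      Max black
      Eli gray
        Eli→Fay: Fay is gray → back edge
Back edge found, so a cycle exists: Fay → Omar → Eli → Fay.

Yes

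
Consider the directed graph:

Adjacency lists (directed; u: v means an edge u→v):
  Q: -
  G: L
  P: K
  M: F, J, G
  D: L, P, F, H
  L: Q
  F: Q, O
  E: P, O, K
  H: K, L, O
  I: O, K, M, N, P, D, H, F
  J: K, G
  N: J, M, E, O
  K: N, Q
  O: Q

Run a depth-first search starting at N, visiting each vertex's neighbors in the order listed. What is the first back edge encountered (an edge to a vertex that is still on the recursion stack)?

K->N

DFS from N (visiting each vertex's neighbors in the order listed); mark gray on enter, black on exit:
N gray
  J gray
    K gray
      K→N: N is gray → back edge
First back edge: K → N.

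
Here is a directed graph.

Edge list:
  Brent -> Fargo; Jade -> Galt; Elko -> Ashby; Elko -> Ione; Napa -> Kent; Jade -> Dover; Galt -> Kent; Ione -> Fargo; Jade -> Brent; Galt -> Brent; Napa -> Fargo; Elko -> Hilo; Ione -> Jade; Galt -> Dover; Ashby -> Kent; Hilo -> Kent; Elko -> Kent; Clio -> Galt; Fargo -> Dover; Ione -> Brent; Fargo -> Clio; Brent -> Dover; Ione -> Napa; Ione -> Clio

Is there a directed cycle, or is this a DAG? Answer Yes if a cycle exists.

Yes

DFS with white/gray/black marking, starting from Brent:
Brent gray
  Dover gray
  Dover black
  Fargo gray
    Fargo→Dover: Dover black — skip
    Clio gray
      Galt gray
        Kent gray
        Kent black
        Galt→Brent: Brent is gray → back edge
Back edge found, so a cycle exists: Brent → Fargo → Clio → Galt → Brent.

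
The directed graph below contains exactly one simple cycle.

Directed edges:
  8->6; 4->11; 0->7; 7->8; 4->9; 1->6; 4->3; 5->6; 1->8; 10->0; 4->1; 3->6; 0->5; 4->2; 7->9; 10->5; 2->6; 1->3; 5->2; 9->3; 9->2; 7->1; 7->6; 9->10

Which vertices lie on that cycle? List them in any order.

0, 7, 9, 10

DFS with gray/black marking from 9:
9 gray
  3 gray
    6 gray
    6 black
  3 black
  2 gray
    2→6: 6 black — skip
  2 black
  10 gray
    0 gray
      5 gray
        5→2: 2 black — skip
        5→6: 6 black — skip
      5 black
      7 gray
        8 gray
          8→6: 6 black — skip
        8 black
        7→9: 9 is gray → back edge
Back edge closes the cycle 9 → 10 → 0 → 7 → 9; its vertices are {0, 7, 9, 10}.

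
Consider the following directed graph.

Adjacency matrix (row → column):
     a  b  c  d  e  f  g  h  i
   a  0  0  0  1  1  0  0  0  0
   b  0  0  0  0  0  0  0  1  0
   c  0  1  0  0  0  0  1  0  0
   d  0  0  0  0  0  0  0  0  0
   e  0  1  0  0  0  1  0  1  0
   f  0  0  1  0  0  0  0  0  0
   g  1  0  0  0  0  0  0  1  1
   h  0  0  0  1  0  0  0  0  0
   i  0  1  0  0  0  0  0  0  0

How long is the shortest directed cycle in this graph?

5

For each vertex v, BFS finds the shortest path from v back to v.
The shortest such closed walk is e → f → c → g → a → e, length 5.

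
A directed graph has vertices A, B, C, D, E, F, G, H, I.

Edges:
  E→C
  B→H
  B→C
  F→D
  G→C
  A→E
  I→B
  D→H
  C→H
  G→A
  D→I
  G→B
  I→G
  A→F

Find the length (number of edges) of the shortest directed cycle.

5

For each vertex v, BFS finds the shortest path from v back to v.
The shortest such closed walk is A → F → D → I → G → A, length 5.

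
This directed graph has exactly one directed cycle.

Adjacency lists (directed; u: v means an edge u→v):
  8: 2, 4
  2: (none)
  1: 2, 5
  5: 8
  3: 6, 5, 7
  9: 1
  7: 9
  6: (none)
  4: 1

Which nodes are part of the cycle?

DFS with gray/black marking from 5:
5 gray
  8 gray
    2 gray
    2 black
    4 gray
      1 gray
        1→2: 2 black — skip
        1→5: 5 is gray → back edge
Back edge closes the cycle 5 → 8 → 4 → 1 → 5; its vertices are {1, 4, 5, 8}.

1, 4, 5, 8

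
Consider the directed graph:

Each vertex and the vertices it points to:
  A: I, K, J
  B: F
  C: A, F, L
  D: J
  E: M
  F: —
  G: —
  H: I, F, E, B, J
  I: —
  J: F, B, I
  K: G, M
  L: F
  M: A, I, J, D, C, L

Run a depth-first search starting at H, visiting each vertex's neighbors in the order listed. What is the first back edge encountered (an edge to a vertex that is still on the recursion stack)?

DFS from H (visiting each vertex's neighbors in the order listed); mark gray on enter, black on exit:
H gray
  I gray
  I black
  F gray
  F black
  E gray
    M gray
      A gray
        A→I: I black — skip
        K gray
          G gray
          G black
          K→M: M is gray → back edge
First back edge: K → M.

K→M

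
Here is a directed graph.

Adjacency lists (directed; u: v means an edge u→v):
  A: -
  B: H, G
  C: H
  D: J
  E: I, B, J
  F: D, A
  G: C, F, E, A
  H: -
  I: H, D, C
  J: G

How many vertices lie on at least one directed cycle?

A vertex is on a directed cycle iff it belongs to a strongly connected component of size ≥ 2 (or has a self-loop).
The vertices on cycles are {B, D, E, F, G, I, J} — 7 in total.

7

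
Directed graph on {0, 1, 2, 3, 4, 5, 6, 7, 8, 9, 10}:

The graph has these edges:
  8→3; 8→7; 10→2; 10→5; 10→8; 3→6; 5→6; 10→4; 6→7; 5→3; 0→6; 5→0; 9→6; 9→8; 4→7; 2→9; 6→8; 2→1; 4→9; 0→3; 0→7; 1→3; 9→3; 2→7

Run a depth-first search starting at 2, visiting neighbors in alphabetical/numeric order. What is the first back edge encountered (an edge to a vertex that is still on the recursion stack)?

8->3

DFS from 2 (visiting neighbors in alphabetical/numeric order); mark gray on enter, black on exit:
2 gray
  1 gray
    3 gray
      6 gray
        7 gray
        7 black
        8 gray
          8→3: 3 is gray → back edge
First back edge: 8 → 3.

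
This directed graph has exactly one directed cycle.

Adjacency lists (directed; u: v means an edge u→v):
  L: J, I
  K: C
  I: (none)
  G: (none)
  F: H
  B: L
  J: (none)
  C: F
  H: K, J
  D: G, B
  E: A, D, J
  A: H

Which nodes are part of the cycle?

DFS with gray/black marking from H:
H gray
  K gray
    C gray
      F gray
        F→H: H is gray → back edge
Back edge closes the cycle H → K → C → F → H; its vertices are {C, F, H, K}.

C, F, H, K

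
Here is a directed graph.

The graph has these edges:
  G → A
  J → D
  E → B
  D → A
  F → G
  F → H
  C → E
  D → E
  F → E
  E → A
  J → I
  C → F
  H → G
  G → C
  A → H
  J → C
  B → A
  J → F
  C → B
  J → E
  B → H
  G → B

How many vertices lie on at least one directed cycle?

A vertex is on a directed cycle iff it belongs to a strongly connected component of size ≥ 2 (or has a self-loop).
The vertices on cycles are {A, B, C, E, F, G, H} — 7 in total.

7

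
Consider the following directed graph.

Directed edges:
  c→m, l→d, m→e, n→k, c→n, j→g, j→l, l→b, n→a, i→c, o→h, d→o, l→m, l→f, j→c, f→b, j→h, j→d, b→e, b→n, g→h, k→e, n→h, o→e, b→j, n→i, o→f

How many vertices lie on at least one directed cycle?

9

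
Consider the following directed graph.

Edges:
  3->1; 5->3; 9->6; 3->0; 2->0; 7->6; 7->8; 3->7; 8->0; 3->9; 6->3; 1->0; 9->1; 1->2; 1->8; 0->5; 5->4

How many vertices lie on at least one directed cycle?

A vertex is on a directed cycle iff it belongs to a strongly connected component of size ≥ 2 (or has a self-loop).
The vertices on cycles are {0, 1, 2, 3, 5, 6, 7, 8, 9} — 9 in total.

9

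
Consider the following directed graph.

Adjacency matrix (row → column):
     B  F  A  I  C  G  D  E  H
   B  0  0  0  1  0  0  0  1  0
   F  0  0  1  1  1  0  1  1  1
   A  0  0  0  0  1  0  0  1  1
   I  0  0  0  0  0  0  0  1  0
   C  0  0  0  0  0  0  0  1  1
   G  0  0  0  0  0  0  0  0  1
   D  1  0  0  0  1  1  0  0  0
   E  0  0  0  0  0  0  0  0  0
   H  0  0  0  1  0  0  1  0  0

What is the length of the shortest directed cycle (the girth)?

3

For each vertex v, BFS finds the shortest path from v back to v.
The shortest such closed walk is H → D → G → H, length 3.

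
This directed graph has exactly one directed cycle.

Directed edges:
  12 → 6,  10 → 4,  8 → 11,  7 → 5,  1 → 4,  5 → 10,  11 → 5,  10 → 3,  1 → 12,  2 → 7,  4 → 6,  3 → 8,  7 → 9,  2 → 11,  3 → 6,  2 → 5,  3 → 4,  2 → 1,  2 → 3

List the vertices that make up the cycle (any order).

DFS with gray/black marking from 11:
11 gray
  5 gray
    10 gray
      4 gray
        6 gray
        6 black
      4 black
      3 gray
        3→4: 4 black — skip
        3→6: 6 black — skip
        8 gray
          8→11: 11 is gray → back edge
Back edge closes the cycle 11 → 5 → 10 → 3 → 8 → 11; its vertices are {3, 5, 8, 10, 11}.

3, 5, 8, 10, 11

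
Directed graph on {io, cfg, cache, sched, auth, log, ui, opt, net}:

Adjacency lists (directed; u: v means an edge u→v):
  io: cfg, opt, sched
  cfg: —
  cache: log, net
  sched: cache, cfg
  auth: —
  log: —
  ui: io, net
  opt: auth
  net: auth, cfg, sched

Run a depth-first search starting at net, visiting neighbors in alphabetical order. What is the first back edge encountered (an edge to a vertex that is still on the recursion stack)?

cache→net

DFS from net (visiting neighbors in alphabetical order); mark gray on enter, black on exit:
net gray
  auth gray
  auth black
  cfg gray
  cfg black
  sched gray
    cache gray
      log gray
      log black
      cache→net: net is gray → back edge
First back edge: cache → net.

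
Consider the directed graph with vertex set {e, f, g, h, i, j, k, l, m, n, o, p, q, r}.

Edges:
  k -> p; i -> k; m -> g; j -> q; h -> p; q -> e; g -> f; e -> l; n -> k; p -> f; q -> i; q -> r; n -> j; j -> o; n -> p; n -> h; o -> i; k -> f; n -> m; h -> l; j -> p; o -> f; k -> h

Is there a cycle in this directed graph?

DFS with white/gray/black marking, starting from h:
h gray
  p gray
    f gray
    f black
  p black
  l gray
  l black
h black
e gray
  e→l: l black — skip
e black
g gray
  g→f: f black — skip
g black
i gray
  k gray
    k→h: h black — skip
    k→p: p black — skip
    k→f: f black — skip
  k black
i black
j gray
  j→p: p black — skip
  q gray
    r gray
    r black
    q→i: i black — skip
    q→e: e black — skip
  q black
  o gray
    o→i: i black — skip
    o→f: f black — skip
  o black
j black
m gray
  m→g: g black — skip
m black
n gray
  n→m: m black — skip
  n→h: h black — skip
  n→j: j black — skip
  n→k: k black — skip
  n→p: p black — skip
n black
Every edge goes to a white or black vertex — no back edge, so the graph is acyclic.

No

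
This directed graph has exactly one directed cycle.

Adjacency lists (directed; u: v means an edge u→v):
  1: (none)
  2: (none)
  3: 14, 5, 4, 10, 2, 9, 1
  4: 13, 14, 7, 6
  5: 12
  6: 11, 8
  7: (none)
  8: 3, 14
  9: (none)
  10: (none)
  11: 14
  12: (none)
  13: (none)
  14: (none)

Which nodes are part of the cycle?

3, 4, 6, 8

DFS with gray/black marking from 3:
3 gray
  14 gray
  14 black
  5 gray
    12 gray
    12 black
  5 black
  4 gray
    13 gray
    13 black
    4→14: 14 black — skip
    7 gray
    7 black
    6 gray
      11 gray
        11→14: 14 black — skip
      11 black
      8 gray
        8→3: 3 is gray → back edge
Back edge closes the cycle 3 → 4 → 6 → 8 → 3; its vertices are {3, 4, 6, 8}.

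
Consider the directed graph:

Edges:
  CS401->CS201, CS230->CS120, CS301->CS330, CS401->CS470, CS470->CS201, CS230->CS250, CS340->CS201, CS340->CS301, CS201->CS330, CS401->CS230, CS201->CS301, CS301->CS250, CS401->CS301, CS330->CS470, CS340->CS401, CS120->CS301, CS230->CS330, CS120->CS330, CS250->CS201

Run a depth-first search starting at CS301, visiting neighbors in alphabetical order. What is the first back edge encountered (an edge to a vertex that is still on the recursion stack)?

DFS from CS301 (visiting neighbors in alphabetical order); mark gray on enter, black on exit:
CS301 gray
  CS250 gray
    CS201 gray
      CS201→CS301: CS301 is gray → back edge
First back edge: CS201 → CS301.

CS201→CS301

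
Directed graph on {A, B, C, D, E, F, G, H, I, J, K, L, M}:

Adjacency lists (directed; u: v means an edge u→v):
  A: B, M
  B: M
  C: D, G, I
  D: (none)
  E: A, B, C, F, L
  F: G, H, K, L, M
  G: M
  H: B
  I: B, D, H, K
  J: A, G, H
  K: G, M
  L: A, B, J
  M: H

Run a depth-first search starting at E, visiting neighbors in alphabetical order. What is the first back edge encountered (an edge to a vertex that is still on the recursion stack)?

DFS from E (visiting neighbors in alphabetical order); mark gray on enter, black on exit:
E gray
  A gray
    B gray
      M gray
        H gray
          H→B: B is gray → back edge
First back edge: H → B.

H→B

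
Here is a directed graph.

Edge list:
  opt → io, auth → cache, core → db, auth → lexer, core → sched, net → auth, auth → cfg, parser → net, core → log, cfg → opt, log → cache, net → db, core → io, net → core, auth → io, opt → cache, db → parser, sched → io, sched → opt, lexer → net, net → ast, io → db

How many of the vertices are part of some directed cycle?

10

A vertex is on a directed cycle iff it belongs to a strongly connected component of size ≥ 2 (or has a self-loop).
The vertices on cycles are {db, io, cfg, net, opt, auth, core, lexer, sched, parser} — 10 in total.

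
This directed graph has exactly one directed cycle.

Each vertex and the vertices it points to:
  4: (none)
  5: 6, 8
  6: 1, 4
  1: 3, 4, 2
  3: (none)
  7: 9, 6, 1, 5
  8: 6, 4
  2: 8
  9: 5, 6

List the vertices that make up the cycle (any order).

1, 2, 6, 8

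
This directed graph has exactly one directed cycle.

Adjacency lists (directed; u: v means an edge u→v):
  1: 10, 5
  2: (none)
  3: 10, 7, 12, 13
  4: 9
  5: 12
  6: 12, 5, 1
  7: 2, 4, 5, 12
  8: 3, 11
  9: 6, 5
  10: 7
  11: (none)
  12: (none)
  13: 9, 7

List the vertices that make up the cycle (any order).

1, 4, 6, 7, 9, 10

DFS with gray/black marking from 10:
10 gray
  7 gray
    2 gray
    2 black
    4 gray
      9 gray
        6 gray
          12 gray
          12 black
          5 gray
            5→12: 12 black — skip
          5 black
          1 gray
            1→10: 10 is gray → back edge
Back edge closes the cycle 10 → 7 → 4 → 9 → 6 → 1 → 10; its vertices are {1, 4, 6, 7, 9, 10}.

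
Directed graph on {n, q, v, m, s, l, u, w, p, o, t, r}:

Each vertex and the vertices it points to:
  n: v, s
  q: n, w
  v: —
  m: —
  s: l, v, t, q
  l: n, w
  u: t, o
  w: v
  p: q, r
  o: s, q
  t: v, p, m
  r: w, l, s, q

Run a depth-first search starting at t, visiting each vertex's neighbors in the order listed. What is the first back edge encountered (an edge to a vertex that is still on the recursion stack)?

l->n

DFS from t (visiting each vertex's neighbors in the order listed); mark gray on enter, black on exit:
t gray
  v gray
  v black
  p gray
    q gray
      n gray
        n→v: v black — skip
        s gray
          l gray
            l→n: n is gray → back edge
First back edge: l → n.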